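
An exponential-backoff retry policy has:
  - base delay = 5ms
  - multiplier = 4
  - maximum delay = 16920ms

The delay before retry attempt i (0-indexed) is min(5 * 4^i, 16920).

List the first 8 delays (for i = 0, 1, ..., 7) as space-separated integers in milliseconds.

Computing each delay:
  i=0: min(5*4^0, 16920) = 5
  i=1: min(5*4^1, 16920) = 20
  i=2: min(5*4^2, 16920) = 80
  i=3: min(5*4^3, 16920) = 320
  i=4: min(5*4^4, 16920) = 1280
  i=5: min(5*4^5, 16920) = 5120
  i=6: min(5*4^6, 16920) = 16920
  i=7: min(5*4^7, 16920) = 16920

Answer: 5 20 80 320 1280 5120 16920 16920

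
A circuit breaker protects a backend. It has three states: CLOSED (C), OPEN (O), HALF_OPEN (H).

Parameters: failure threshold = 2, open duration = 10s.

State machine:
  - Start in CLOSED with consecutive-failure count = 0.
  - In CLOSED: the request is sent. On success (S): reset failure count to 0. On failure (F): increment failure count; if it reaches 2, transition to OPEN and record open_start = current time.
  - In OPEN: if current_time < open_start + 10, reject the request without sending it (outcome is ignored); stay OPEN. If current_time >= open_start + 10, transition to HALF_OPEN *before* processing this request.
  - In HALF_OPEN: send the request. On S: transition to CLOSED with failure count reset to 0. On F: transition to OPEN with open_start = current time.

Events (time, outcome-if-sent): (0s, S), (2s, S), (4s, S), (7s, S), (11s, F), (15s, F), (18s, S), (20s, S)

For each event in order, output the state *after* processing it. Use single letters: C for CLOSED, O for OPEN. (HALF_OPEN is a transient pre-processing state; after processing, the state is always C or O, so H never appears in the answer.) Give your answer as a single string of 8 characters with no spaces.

State after each event:
  event#1 t=0s outcome=S: state=CLOSED
  event#2 t=2s outcome=S: state=CLOSED
  event#3 t=4s outcome=S: state=CLOSED
  event#4 t=7s outcome=S: state=CLOSED
  event#5 t=11s outcome=F: state=CLOSED
  event#6 t=15s outcome=F: state=OPEN
  event#7 t=18s outcome=S: state=OPEN
  event#8 t=20s outcome=S: state=OPEN

Answer: CCCCCOOO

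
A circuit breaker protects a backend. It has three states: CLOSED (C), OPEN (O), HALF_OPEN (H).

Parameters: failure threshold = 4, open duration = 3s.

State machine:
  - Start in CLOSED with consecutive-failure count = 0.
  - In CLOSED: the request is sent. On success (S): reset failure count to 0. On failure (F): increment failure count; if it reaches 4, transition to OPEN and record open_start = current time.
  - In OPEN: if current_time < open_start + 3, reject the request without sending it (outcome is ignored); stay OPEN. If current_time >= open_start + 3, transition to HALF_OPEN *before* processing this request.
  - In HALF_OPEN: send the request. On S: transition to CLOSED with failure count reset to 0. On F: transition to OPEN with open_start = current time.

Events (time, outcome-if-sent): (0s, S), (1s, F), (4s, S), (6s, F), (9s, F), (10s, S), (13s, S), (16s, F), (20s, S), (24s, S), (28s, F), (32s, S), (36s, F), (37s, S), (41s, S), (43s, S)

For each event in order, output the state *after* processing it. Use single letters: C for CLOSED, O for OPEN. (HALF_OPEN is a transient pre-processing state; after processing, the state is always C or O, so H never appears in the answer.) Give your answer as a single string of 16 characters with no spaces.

State after each event:
  event#1 t=0s outcome=S: state=CLOSED
  event#2 t=1s outcome=F: state=CLOSED
  event#3 t=4s outcome=S: state=CLOSED
  event#4 t=6s outcome=F: state=CLOSED
  event#5 t=9s outcome=F: state=CLOSED
  event#6 t=10s outcome=S: state=CLOSED
  event#7 t=13s outcome=S: state=CLOSED
  event#8 t=16s outcome=F: state=CLOSED
  event#9 t=20s outcome=S: state=CLOSED
  event#10 t=24s outcome=S: state=CLOSED
  event#11 t=28s outcome=F: state=CLOSED
  event#12 t=32s outcome=S: state=CLOSED
  event#13 t=36s outcome=F: state=CLOSED
  event#14 t=37s outcome=S: state=CLOSED
  event#15 t=41s outcome=S: state=CLOSED
  event#16 t=43s outcome=S: state=CLOSED

Answer: CCCCCCCCCCCCCCCC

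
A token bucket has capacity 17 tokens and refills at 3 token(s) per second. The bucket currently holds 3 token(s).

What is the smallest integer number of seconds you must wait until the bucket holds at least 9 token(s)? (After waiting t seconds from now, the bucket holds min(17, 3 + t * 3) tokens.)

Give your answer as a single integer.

Answer: 2

Derivation:
Need 3 + t * 3 >= 9, so t >= 6/3.
Smallest integer t = ceil(6/3) = 2.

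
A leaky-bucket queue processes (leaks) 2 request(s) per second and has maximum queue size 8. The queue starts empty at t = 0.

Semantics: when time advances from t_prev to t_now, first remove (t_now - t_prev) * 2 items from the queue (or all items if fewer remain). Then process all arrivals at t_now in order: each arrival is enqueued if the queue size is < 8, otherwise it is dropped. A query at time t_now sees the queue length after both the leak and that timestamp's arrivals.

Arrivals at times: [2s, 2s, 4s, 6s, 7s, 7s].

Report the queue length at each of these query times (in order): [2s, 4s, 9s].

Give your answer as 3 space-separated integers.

Answer: 2 1 0

Derivation:
Queue lengths at query times:
  query t=2s: backlog = 2
  query t=4s: backlog = 1
  query t=9s: backlog = 0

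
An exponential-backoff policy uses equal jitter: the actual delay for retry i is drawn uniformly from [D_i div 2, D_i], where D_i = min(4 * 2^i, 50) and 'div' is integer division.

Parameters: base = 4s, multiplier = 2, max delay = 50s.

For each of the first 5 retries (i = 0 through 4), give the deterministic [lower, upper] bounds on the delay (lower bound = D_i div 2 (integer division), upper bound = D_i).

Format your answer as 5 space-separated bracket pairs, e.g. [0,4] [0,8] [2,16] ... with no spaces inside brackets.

Computing bounds per retry:
  i=0: D_i=min(4*2^0,50)=4, bounds=[2,4]
  i=1: D_i=min(4*2^1,50)=8, bounds=[4,8]
  i=2: D_i=min(4*2^2,50)=16, bounds=[8,16]
  i=3: D_i=min(4*2^3,50)=32, bounds=[16,32]
  i=4: D_i=min(4*2^4,50)=50, bounds=[25,50]

Answer: [2,4] [4,8] [8,16] [16,32] [25,50]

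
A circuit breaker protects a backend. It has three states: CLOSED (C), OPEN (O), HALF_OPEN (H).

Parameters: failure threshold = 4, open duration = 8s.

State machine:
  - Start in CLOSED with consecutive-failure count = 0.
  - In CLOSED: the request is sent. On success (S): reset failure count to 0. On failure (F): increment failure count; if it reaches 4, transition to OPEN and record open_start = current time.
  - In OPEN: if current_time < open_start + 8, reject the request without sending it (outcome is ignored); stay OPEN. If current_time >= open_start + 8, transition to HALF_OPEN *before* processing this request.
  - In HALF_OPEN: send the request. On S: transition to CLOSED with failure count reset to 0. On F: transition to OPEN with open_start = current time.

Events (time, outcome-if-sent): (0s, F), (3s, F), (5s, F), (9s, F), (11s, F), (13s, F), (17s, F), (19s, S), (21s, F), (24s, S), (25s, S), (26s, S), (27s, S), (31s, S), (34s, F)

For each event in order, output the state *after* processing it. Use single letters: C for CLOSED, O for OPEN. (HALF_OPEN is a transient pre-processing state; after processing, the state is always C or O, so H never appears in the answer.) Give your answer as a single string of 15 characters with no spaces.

Answer: CCCOOOOOOOCCCCC

Derivation:
State after each event:
  event#1 t=0s outcome=F: state=CLOSED
  event#2 t=3s outcome=F: state=CLOSED
  event#3 t=5s outcome=F: state=CLOSED
  event#4 t=9s outcome=F: state=OPEN
  event#5 t=11s outcome=F: state=OPEN
  event#6 t=13s outcome=F: state=OPEN
  event#7 t=17s outcome=F: state=OPEN
  event#8 t=19s outcome=S: state=OPEN
  event#9 t=21s outcome=F: state=OPEN
  event#10 t=24s outcome=S: state=OPEN
  event#11 t=25s outcome=S: state=CLOSED
  event#12 t=26s outcome=S: state=CLOSED
  event#13 t=27s outcome=S: state=CLOSED
  event#14 t=31s outcome=S: state=CLOSED
  event#15 t=34s outcome=F: state=CLOSED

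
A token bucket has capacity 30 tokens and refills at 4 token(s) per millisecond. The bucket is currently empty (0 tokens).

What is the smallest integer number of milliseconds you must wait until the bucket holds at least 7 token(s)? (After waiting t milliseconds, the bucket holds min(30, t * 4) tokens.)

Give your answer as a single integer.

Answer: 2

Derivation:
Need t * 4 >= 7, so t >= 7/4.
Smallest integer t = ceil(7/4) = 2.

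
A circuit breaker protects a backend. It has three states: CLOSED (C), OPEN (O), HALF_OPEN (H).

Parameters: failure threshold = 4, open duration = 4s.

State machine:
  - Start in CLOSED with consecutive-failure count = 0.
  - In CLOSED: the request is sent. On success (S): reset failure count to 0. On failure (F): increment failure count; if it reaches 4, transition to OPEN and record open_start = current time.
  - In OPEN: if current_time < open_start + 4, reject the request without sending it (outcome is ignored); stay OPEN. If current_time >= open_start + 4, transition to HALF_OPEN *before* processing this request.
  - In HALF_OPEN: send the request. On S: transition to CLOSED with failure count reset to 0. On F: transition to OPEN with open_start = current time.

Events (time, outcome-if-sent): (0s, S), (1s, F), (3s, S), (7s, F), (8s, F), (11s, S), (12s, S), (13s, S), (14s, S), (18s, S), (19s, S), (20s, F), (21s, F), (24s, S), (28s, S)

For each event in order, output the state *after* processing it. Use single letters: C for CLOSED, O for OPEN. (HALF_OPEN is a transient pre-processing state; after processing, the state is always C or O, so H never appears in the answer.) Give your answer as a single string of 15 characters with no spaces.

State after each event:
  event#1 t=0s outcome=S: state=CLOSED
  event#2 t=1s outcome=F: state=CLOSED
  event#3 t=3s outcome=S: state=CLOSED
  event#4 t=7s outcome=F: state=CLOSED
  event#5 t=8s outcome=F: state=CLOSED
  event#6 t=11s outcome=S: state=CLOSED
  event#7 t=12s outcome=S: state=CLOSED
  event#8 t=13s outcome=S: state=CLOSED
  event#9 t=14s outcome=S: state=CLOSED
  event#10 t=18s outcome=S: state=CLOSED
  event#11 t=19s outcome=S: state=CLOSED
  event#12 t=20s outcome=F: state=CLOSED
  event#13 t=21s outcome=F: state=CLOSED
  event#14 t=24s outcome=S: state=CLOSED
  event#15 t=28s outcome=S: state=CLOSED

Answer: CCCCCCCCCCCCCCC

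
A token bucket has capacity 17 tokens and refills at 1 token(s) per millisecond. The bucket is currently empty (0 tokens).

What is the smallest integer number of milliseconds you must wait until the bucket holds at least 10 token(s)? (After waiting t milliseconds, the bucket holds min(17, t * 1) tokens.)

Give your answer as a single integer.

Need t * 1 >= 10, so t >= 10/1.
Smallest integer t = ceil(10/1) = 10.

Answer: 10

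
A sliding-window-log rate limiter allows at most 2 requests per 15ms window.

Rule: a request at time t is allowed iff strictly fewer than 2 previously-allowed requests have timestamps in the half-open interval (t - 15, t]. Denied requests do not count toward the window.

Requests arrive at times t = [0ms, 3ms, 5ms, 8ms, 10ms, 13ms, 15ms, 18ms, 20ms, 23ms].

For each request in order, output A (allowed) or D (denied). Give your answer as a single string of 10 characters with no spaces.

Tracking allowed requests in the window:
  req#1 t=0ms: ALLOW
  req#2 t=3ms: ALLOW
  req#3 t=5ms: DENY
  req#4 t=8ms: DENY
  req#5 t=10ms: DENY
  req#6 t=13ms: DENY
  req#7 t=15ms: ALLOW
  req#8 t=18ms: ALLOW
  req#9 t=20ms: DENY
  req#10 t=23ms: DENY

Answer: AADDDDAADD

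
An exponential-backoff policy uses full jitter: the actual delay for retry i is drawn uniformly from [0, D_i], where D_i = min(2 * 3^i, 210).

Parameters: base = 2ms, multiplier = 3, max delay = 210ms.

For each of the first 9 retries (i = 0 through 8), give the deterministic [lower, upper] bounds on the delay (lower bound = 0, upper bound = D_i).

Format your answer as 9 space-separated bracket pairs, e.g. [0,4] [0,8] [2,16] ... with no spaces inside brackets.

Computing bounds per retry:
  i=0: D_i=min(2*3^0,210)=2, bounds=[0,2]
  i=1: D_i=min(2*3^1,210)=6, bounds=[0,6]
  i=2: D_i=min(2*3^2,210)=18, bounds=[0,18]
  i=3: D_i=min(2*3^3,210)=54, bounds=[0,54]
  i=4: D_i=min(2*3^4,210)=162, bounds=[0,162]
  i=5: D_i=min(2*3^5,210)=210, bounds=[0,210]
  i=6: D_i=min(2*3^6,210)=210, bounds=[0,210]
  i=7: D_i=min(2*3^7,210)=210, bounds=[0,210]
  i=8: D_i=min(2*3^8,210)=210, bounds=[0,210]

Answer: [0,2] [0,6] [0,18] [0,54] [0,162] [0,210] [0,210] [0,210] [0,210]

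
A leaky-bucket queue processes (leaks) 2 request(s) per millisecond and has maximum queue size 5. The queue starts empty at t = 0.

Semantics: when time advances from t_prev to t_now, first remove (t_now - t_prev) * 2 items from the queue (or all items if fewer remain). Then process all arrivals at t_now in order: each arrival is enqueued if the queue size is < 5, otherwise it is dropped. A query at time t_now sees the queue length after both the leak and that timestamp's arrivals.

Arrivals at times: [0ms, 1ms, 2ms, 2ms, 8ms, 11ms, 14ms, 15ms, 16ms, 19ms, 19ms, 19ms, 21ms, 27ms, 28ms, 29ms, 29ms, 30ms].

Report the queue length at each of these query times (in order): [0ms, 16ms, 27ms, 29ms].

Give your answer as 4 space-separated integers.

Queue lengths at query times:
  query t=0ms: backlog = 1
  query t=16ms: backlog = 1
  query t=27ms: backlog = 1
  query t=29ms: backlog = 2

Answer: 1 1 1 2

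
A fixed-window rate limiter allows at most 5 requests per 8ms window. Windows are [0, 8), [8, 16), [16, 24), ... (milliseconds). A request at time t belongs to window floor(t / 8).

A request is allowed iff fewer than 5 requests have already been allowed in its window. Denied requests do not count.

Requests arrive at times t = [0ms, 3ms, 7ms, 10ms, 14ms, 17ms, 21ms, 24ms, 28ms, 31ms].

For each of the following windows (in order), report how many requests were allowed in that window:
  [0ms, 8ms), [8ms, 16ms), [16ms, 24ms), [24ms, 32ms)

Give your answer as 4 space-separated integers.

Processing requests:
  req#1 t=0ms (window 0): ALLOW
  req#2 t=3ms (window 0): ALLOW
  req#3 t=7ms (window 0): ALLOW
  req#4 t=10ms (window 1): ALLOW
  req#5 t=14ms (window 1): ALLOW
  req#6 t=17ms (window 2): ALLOW
  req#7 t=21ms (window 2): ALLOW
  req#8 t=24ms (window 3): ALLOW
  req#9 t=28ms (window 3): ALLOW
  req#10 t=31ms (window 3): ALLOW

Allowed counts by window: 3 2 2 3

Answer: 3 2 2 3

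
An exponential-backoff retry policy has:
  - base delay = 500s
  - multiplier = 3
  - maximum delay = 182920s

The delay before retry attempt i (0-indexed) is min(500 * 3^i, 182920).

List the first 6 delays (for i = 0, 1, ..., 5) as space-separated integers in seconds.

Answer: 500 1500 4500 13500 40500 121500

Derivation:
Computing each delay:
  i=0: min(500*3^0, 182920) = 500
  i=1: min(500*3^1, 182920) = 1500
  i=2: min(500*3^2, 182920) = 4500
  i=3: min(500*3^3, 182920) = 13500
  i=4: min(500*3^4, 182920) = 40500
  i=5: min(500*3^5, 182920) = 121500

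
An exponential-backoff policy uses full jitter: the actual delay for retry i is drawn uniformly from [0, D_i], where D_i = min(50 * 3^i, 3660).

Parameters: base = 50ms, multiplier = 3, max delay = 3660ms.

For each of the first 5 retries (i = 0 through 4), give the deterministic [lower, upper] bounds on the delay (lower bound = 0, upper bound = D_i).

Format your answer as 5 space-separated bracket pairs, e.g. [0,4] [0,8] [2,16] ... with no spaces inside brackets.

Answer: [0,50] [0,150] [0,450] [0,1350] [0,3660]

Derivation:
Computing bounds per retry:
  i=0: D_i=min(50*3^0,3660)=50, bounds=[0,50]
  i=1: D_i=min(50*3^1,3660)=150, bounds=[0,150]
  i=2: D_i=min(50*3^2,3660)=450, bounds=[0,450]
  i=3: D_i=min(50*3^3,3660)=1350, bounds=[0,1350]
  i=4: D_i=min(50*3^4,3660)=3660, bounds=[0,3660]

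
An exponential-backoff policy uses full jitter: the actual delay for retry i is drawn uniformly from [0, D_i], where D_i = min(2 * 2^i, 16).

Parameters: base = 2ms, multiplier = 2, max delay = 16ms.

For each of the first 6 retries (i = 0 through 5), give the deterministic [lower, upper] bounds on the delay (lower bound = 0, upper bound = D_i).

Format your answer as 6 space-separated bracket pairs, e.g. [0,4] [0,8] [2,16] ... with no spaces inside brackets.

Answer: [0,2] [0,4] [0,8] [0,16] [0,16] [0,16]

Derivation:
Computing bounds per retry:
  i=0: D_i=min(2*2^0,16)=2, bounds=[0,2]
  i=1: D_i=min(2*2^1,16)=4, bounds=[0,4]
  i=2: D_i=min(2*2^2,16)=8, bounds=[0,8]
  i=3: D_i=min(2*2^3,16)=16, bounds=[0,16]
  i=4: D_i=min(2*2^4,16)=16, bounds=[0,16]
  i=5: D_i=min(2*2^5,16)=16, bounds=[0,16]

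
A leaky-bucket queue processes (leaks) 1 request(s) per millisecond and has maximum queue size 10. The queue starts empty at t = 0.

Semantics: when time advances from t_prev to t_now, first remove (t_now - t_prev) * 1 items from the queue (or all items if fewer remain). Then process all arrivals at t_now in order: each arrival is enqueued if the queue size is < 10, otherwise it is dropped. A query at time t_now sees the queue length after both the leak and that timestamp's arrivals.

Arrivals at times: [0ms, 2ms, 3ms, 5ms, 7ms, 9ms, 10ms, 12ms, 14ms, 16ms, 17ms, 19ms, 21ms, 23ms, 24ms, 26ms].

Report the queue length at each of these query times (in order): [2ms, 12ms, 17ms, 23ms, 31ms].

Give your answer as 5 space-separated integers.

Queue lengths at query times:
  query t=2ms: backlog = 1
  query t=12ms: backlog = 1
  query t=17ms: backlog = 1
  query t=23ms: backlog = 1
  query t=31ms: backlog = 0

Answer: 1 1 1 1 0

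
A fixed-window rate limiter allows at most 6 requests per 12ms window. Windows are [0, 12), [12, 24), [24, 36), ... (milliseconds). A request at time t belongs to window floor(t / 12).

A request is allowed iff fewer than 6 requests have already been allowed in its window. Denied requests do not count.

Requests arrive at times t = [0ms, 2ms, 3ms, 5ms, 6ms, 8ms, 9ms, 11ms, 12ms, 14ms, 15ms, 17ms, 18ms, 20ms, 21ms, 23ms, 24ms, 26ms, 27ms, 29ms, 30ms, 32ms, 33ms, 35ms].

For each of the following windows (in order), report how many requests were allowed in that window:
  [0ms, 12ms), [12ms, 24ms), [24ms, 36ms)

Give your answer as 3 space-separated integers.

Processing requests:
  req#1 t=0ms (window 0): ALLOW
  req#2 t=2ms (window 0): ALLOW
  req#3 t=3ms (window 0): ALLOW
  req#4 t=5ms (window 0): ALLOW
  req#5 t=6ms (window 0): ALLOW
  req#6 t=8ms (window 0): ALLOW
  req#7 t=9ms (window 0): DENY
  req#8 t=11ms (window 0): DENY
  req#9 t=12ms (window 1): ALLOW
  req#10 t=14ms (window 1): ALLOW
  req#11 t=15ms (window 1): ALLOW
  req#12 t=17ms (window 1): ALLOW
  req#13 t=18ms (window 1): ALLOW
  req#14 t=20ms (window 1): ALLOW
  req#15 t=21ms (window 1): DENY
  req#16 t=23ms (window 1): DENY
  req#17 t=24ms (window 2): ALLOW
  req#18 t=26ms (window 2): ALLOW
  req#19 t=27ms (window 2): ALLOW
  req#20 t=29ms (window 2): ALLOW
  req#21 t=30ms (window 2): ALLOW
  req#22 t=32ms (window 2): ALLOW
  req#23 t=33ms (window 2): DENY
  req#24 t=35ms (window 2): DENY

Allowed counts by window: 6 6 6

Answer: 6 6 6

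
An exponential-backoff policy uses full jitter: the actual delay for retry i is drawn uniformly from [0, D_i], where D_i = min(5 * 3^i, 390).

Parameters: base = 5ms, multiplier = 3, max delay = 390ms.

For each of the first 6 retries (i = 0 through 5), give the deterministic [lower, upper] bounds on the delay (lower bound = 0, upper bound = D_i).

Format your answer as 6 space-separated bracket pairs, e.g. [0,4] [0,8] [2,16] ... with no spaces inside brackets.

Answer: [0,5] [0,15] [0,45] [0,135] [0,390] [0,390]

Derivation:
Computing bounds per retry:
  i=0: D_i=min(5*3^0,390)=5, bounds=[0,5]
  i=1: D_i=min(5*3^1,390)=15, bounds=[0,15]
  i=2: D_i=min(5*3^2,390)=45, bounds=[0,45]
  i=3: D_i=min(5*3^3,390)=135, bounds=[0,135]
  i=4: D_i=min(5*3^4,390)=390, bounds=[0,390]
  i=5: D_i=min(5*3^5,390)=390, bounds=[0,390]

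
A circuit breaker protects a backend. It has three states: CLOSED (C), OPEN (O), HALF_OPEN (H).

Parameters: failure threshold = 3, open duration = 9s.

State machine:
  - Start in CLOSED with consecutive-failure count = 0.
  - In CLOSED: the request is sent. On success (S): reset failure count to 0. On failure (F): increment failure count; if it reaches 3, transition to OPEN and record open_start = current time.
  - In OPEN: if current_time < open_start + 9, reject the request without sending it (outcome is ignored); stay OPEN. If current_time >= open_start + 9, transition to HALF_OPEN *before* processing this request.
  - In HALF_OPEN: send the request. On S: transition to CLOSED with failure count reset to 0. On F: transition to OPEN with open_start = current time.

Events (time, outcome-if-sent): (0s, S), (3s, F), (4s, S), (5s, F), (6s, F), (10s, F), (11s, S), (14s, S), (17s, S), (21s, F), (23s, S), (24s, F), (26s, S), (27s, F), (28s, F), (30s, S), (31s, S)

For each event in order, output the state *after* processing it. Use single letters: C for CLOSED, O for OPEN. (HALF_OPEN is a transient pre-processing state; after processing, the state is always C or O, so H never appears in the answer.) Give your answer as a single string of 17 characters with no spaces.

Answer: CCCCCOOOOOOOOOOCC

Derivation:
State after each event:
  event#1 t=0s outcome=S: state=CLOSED
  event#2 t=3s outcome=F: state=CLOSED
  event#3 t=4s outcome=S: state=CLOSED
  event#4 t=5s outcome=F: state=CLOSED
  event#5 t=6s outcome=F: state=CLOSED
  event#6 t=10s outcome=F: state=OPEN
  event#7 t=11s outcome=S: state=OPEN
  event#8 t=14s outcome=S: state=OPEN
  event#9 t=17s outcome=S: state=OPEN
  event#10 t=21s outcome=F: state=OPEN
  event#11 t=23s outcome=S: state=OPEN
  event#12 t=24s outcome=F: state=OPEN
  event#13 t=26s outcome=S: state=OPEN
  event#14 t=27s outcome=F: state=OPEN
  event#15 t=28s outcome=F: state=OPEN
  event#16 t=30s outcome=S: state=CLOSED
  event#17 t=31s outcome=S: state=CLOSED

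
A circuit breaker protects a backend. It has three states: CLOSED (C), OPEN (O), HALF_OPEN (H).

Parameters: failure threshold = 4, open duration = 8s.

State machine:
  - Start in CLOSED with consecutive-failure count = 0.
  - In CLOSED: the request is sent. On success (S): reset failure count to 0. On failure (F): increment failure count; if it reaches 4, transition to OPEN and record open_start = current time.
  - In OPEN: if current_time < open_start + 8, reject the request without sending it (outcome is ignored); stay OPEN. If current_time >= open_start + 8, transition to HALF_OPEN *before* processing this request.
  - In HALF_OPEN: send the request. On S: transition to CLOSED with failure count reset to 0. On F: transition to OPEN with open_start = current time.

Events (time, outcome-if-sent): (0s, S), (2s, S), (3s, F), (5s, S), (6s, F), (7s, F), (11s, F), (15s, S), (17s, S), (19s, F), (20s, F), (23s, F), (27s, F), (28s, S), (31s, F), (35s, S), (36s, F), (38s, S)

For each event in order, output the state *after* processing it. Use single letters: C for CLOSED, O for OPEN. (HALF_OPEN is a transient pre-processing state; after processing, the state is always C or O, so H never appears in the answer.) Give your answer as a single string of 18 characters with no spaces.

Answer: CCCCCCCCCCCCOOOCCC

Derivation:
State after each event:
  event#1 t=0s outcome=S: state=CLOSED
  event#2 t=2s outcome=S: state=CLOSED
  event#3 t=3s outcome=F: state=CLOSED
  event#4 t=5s outcome=S: state=CLOSED
  event#5 t=6s outcome=F: state=CLOSED
  event#6 t=7s outcome=F: state=CLOSED
  event#7 t=11s outcome=F: state=CLOSED
  event#8 t=15s outcome=S: state=CLOSED
  event#9 t=17s outcome=S: state=CLOSED
  event#10 t=19s outcome=F: state=CLOSED
  event#11 t=20s outcome=F: state=CLOSED
  event#12 t=23s outcome=F: state=CLOSED
  event#13 t=27s outcome=F: state=OPEN
  event#14 t=28s outcome=S: state=OPEN
  event#15 t=31s outcome=F: state=OPEN
  event#16 t=35s outcome=S: state=CLOSED
  event#17 t=36s outcome=F: state=CLOSED
  event#18 t=38s outcome=S: state=CLOSED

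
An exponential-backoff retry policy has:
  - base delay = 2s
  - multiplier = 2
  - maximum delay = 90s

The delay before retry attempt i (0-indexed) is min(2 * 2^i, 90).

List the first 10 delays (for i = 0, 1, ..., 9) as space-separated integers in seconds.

Answer: 2 4 8 16 32 64 90 90 90 90

Derivation:
Computing each delay:
  i=0: min(2*2^0, 90) = 2
  i=1: min(2*2^1, 90) = 4
  i=2: min(2*2^2, 90) = 8
  i=3: min(2*2^3, 90) = 16
  i=4: min(2*2^4, 90) = 32
  i=5: min(2*2^5, 90) = 64
  i=6: min(2*2^6, 90) = 90
  i=7: min(2*2^7, 90) = 90
  i=8: min(2*2^8, 90) = 90
  i=9: min(2*2^9, 90) = 90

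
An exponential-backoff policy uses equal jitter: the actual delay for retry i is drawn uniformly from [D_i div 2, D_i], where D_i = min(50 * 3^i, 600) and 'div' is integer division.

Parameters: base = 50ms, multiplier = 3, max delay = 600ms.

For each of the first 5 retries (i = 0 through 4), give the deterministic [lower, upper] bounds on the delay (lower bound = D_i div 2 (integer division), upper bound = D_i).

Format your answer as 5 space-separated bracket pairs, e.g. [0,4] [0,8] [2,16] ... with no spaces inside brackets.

Answer: [25,50] [75,150] [225,450] [300,600] [300,600]

Derivation:
Computing bounds per retry:
  i=0: D_i=min(50*3^0,600)=50, bounds=[25,50]
  i=1: D_i=min(50*3^1,600)=150, bounds=[75,150]
  i=2: D_i=min(50*3^2,600)=450, bounds=[225,450]
  i=3: D_i=min(50*3^3,600)=600, bounds=[300,600]
  i=4: D_i=min(50*3^4,600)=600, bounds=[300,600]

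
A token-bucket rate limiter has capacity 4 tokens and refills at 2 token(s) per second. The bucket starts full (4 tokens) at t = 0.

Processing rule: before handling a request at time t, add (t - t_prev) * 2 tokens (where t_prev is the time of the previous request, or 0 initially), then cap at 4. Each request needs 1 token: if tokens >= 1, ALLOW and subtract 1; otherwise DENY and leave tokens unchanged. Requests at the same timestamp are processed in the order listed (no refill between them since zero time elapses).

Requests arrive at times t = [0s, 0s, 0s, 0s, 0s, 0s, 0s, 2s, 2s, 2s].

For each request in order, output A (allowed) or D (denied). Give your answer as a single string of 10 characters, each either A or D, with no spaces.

Answer: AAAADDDAAA

Derivation:
Simulating step by step:
  req#1 t=0s: ALLOW
  req#2 t=0s: ALLOW
  req#3 t=0s: ALLOW
  req#4 t=0s: ALLOW
  req#5 t=0s: DENY
  req#6 t=0s: DENY
  req#7 t=0s: DENY
  req#8 t=2s: ALLOW
  req#9 t=2s: ALLOW
  req#10 t=2s: ALLOW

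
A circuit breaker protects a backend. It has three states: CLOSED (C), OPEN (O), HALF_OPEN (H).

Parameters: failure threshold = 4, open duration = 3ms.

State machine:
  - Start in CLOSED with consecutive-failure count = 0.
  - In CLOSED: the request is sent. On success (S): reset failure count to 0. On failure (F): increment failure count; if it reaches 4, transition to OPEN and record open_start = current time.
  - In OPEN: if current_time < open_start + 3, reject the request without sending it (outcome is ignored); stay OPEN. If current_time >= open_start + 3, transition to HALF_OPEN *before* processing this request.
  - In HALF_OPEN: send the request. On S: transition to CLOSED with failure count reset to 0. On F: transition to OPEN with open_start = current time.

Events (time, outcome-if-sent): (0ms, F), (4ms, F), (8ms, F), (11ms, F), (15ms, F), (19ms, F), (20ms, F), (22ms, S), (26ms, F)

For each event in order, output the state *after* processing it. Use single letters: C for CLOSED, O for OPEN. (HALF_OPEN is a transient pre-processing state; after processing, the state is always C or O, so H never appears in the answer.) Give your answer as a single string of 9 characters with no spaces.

State after each event:
  event#1 t=0ms outcome=F: state=CLOSED
  event#2 t=4ms outcome=F: state=CLOSED
  event#3 t=8ms outcome=F: state=CLOSED
  event#4 t=11ms outcome=F: state=OPEN
  event#5 t=15ms outcome=F: state=OPEN
  event#6 t=19ms outcome=F: state=OPEN
  event#7 t=20ms outcome=F: state=OPEN
  event#8 t=22ms outcome=S: state=CLOSED
  event#9 t=26ms outcome=F: state=CLOSED

Answer: CCCOOOOCC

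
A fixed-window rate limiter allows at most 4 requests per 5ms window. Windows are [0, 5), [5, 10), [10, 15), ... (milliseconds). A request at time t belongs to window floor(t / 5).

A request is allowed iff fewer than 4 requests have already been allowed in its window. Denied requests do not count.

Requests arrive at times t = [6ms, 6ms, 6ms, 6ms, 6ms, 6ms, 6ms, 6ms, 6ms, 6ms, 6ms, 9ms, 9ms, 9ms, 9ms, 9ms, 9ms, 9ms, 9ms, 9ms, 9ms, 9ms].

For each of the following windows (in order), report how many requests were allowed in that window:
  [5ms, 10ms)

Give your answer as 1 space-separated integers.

Processing requests:
  req#1 t=6ms (window 1): ALLOW
  req#2 t=6ms (window 1): ALLOW
  req#3 t=6ms (window 1): ALLOW
  req#4 t=6ms (window 1): ALLOW
  req#5 t=6ms (window 1): DENY
  req#6 t=6ms (window 1): DENY
  req#7 t=6ms (window 1): DENY
  req#8 t=6ms (window 1): DENY
  req#9 t=6ms (window 1): DENY
  req#10 t=6ms (window 1): DENY
  req#11 t=6ms (window 1): DENY
  req#12 t=9ms (window 1): DENY
  req#13 t=9ms (window 1): DENY
  req#14 t=9ms (window 1): DENY
  req#15 t=9ms (window 1): DENY
  req#16 t=9ms (window 1): DENY
  req#17 t=9ms (window 1): DENY
  req#18 t=9ms (window 1): DENY
  req#19 t=9ms (window 1): DENY
  req#20 t=9ms (window 1): DENY
  req#21 t=9ms (window 1): DENY
  req#22 t=9ms (window 1): DENY

Allowed counts by window: 4

Answer: 4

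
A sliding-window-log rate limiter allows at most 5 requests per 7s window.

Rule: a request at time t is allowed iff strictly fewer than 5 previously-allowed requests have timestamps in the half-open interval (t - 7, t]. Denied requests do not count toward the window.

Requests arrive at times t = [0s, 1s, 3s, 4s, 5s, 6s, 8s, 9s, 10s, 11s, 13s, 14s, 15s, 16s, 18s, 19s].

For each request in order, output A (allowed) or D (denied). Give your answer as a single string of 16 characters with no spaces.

Tracking allowed requests in the window:
  req#1 t=0s: ALLOW
  req#2 t=1s: ALLOW
  req#3 t=3s: ALLOW
  req#4 t=4s: ALLOW
  req#5 t=5s: ALLOW
  req#6 t=6s: DENY
  req#7 t=8s: ALLOW
  req#8 t=9s: ALLOW
  req#9 t=10s: ALLOW
  req#10 t=11s: ALLOW
  req#11 t=13s: ALLOW
  req#12 t=14s: DENY
  req#13 t=15s: ALLOW
  req#14 t=16s: ALLOW
  req#15 t=18s: ALLOW
  req#16 t=19s: ALLOW

Answer: AAAAADAAAAADAAAA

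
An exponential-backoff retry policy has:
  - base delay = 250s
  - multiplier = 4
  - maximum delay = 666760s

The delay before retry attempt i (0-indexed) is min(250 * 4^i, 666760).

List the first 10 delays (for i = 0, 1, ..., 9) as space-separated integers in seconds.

Answer: 250 1000 4000 16000 64000 256000 666760 666760 666760 666760

Derivation:
Computing each delay:
  i=0: min(250*4^0, 666760) = 250
  i=1: min(250*4^1, 666760) = 1000
  i=2: min(250*4^2, 666760) = 4000
  i=3: min(250*4^3, 666760) = 16000
  i=4: min(250*4^4, 666760) = 64000
  i=5: min(250*4^5, 666760) = 256000
  i=6: min(250*4^6, 666760) = 666760
  i=7: min(250*4^7, 666760) = 666760
  i=8: min(250*4^8, 666760) = 666760
  i=9: min(250*4^9, 666760) = 666760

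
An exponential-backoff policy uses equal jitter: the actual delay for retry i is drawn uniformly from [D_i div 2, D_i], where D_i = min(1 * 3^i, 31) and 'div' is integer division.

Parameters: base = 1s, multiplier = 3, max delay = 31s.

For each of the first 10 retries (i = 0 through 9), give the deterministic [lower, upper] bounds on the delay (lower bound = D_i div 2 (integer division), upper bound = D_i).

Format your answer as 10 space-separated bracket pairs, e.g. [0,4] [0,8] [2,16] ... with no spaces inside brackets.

Answer: [0,1] [1,3] [4,9] [13,27] [15,31] [15,31] [15,31] [15,31] [15,31] [15,31]

Derivation:
Computing bounds per retry:
  i=0: D_i=min(1*3^0,31)=1, bounds=[0,1]
  i=1: D_i=min(1*3^1,31)=3, bounds=[1,3]
  i=2: D_i=min(1*3^2,31)=9, bounds=[4,9]
  i=3: D_i=min(1*3^3,31)=27, bounds=[13,27]
  i=4: D_i=min(1*3^4,31)=31, bounds=[15,31]
  i=5: D_i=min(1*3^5,31)=31, bounds=[15,31]
  i=6: D_i=min(1*3^6,31)=31, bounds=[15,31]
  i=7: D_i=min(1*3^7,31)=31, bounds=[15,31]
  i=8: D_i=min(1*3^8,31)=31, bounds=[15,31]
  i=9: D_i=min(1*3^9,31)=31, bounds=[15,31]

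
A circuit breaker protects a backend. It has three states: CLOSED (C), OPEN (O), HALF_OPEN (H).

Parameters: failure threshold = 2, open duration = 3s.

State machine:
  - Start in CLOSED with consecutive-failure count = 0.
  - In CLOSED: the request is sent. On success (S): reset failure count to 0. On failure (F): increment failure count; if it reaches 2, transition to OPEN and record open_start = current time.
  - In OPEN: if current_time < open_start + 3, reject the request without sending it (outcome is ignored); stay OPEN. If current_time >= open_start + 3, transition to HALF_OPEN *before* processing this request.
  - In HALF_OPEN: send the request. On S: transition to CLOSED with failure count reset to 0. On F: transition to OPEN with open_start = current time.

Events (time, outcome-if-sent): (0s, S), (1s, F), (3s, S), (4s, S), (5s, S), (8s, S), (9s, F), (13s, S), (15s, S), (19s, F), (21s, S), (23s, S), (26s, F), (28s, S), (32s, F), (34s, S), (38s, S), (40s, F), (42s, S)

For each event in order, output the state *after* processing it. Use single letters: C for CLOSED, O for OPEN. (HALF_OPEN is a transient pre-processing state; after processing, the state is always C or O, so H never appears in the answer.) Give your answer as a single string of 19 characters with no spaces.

State after each event:
  event#1 t=0s outcome=S: state=CLOSED
  event#2 t=1s outcome=F: state=CLOSED
  event#3 t=3s outcome=S: state=CLOSED
  event#4 t=4s outcome=S: state=CLOSED
  event#5 t=5s outcome=S: state=CLOSED
  event#6 t=8s outcome=S: state=CLOSED
  event#7 t=9s outcome=F: state=CLOSED
  event#8 t=13s outcome=S: state=CLOSED
  event#9 t=15s outcome=S: state=CLOSED
  event#10 t=19s outcome=F: state=CLOSED
  event#11 t=21s outcome=S: state=CLOSED
  event#12 t=23s outcome=S: state=CLOSED
  event#13 t=26s outcome=F: state=CLOSED
  event#14 t=28s outcome=S: state=CLOSED
  event#15 t=32s outcome=F: state=CLOSED
  event#16 t=34s outcome=S: state=CLOSED
  event#17 t=38s outcome=S: state=CLOSED
  event#18 t=40s outcome=F: state=CLOSED
  event#19 t=42s outcome=S: state=CLOSED

Answer: CCCCCCCCCCCCCCCCCCC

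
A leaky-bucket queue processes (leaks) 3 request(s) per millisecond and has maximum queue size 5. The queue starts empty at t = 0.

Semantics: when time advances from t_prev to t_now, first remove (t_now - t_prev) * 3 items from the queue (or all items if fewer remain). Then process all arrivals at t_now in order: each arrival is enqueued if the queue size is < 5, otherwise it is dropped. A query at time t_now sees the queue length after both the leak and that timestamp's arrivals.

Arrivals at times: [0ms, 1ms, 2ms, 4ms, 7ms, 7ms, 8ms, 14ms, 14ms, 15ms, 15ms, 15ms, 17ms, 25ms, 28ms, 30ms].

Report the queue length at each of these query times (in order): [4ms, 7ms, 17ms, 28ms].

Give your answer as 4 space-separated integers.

Answer: 1 2 1 1

Derivation:
Queue lengths at query times:
  query t=4ms: backlog = 1
  query t=7ms: backlog = 2
  query t=17ms: backlog = 1
  query t=28ms: backlog = 1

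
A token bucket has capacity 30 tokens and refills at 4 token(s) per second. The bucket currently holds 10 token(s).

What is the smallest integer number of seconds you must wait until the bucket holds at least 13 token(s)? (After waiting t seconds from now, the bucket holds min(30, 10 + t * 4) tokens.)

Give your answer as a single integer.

Need 10 + t * 4 >= 13, so t >= 3/4.
Smallest integer t = ceil(3/4) = 1.

Answer: 1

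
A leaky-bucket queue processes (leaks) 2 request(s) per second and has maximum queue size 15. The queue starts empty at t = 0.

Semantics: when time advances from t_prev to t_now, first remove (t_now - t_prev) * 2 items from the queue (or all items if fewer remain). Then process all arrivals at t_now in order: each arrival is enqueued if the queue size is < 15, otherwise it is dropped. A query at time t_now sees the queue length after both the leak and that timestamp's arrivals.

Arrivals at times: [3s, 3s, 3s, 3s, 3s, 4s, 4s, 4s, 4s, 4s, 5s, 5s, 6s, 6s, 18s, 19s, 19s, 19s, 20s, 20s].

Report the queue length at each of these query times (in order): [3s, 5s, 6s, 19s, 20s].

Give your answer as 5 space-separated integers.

Answer: 5 8 8 3 3

Derivation:
Queue lengths at query times:
  query t=3s: backlog = 5
  query t=5s: backlog = 8
  query t=6s: backlog = 8
  query t=19s: backlog = 3
  query t=20s: backlog = 3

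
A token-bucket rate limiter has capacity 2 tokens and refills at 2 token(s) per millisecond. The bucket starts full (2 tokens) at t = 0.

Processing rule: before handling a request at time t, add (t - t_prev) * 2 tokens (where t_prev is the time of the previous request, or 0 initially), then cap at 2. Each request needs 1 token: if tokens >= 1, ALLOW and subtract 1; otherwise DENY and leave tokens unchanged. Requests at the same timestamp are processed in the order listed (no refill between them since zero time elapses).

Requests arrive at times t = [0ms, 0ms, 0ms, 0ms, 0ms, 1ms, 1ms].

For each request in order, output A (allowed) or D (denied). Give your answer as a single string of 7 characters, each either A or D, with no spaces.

Answer: AADDDAA

Derivation:
Simulating step by step:
  req#1 t=0ms: ALLOW
  req#2 t=0ms: ALLOW
  req#3 t=0ms: DENY
  req#4 t=0ms: DENY
  req#5 t=0ms: DENY
  req#6 t=1ms: ALLOW
  req#7 t=1ms: ALLOW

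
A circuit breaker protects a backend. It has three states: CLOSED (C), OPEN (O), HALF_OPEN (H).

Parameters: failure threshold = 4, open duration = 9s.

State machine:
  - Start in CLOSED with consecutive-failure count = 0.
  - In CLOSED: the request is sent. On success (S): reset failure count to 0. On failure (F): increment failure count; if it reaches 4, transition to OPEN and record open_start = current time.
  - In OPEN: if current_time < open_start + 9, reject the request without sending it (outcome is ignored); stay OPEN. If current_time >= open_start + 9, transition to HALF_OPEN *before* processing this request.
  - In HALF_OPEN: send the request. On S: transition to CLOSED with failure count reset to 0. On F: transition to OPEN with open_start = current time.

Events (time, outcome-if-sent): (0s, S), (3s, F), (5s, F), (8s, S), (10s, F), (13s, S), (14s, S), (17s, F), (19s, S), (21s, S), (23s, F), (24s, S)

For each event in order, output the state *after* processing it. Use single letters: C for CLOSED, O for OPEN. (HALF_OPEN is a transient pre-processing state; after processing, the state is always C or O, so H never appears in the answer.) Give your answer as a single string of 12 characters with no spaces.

Answer: CCCCCCCCCCCC

Derivation:
State after each event:
  event#1 t=0s outcome=S: state=CLOSED
  event#2 t=3s outcome=F: state=CLOSED
  event#3 t=5s outcome=F: state=CLOSED
  event#4 t=8s outcome=S: state=CLOSED
  event#5 t=10s outcome=F: state=CLOSED
  event#6 t=13s outcome=S: state=CLOSED
  event#7 t=14s outcome=S: state=CLOSED
  event#8 t=17s outcome=F: state=CLOSED
  event#9 t=19s outcome=S: state=CLOSED
  event#10 t=21s outcome=S: state=CLOSED
  event#11 t=23s outcome=F: state=CLOSED
  event#12 t=24s outcome=S: state=CLOSED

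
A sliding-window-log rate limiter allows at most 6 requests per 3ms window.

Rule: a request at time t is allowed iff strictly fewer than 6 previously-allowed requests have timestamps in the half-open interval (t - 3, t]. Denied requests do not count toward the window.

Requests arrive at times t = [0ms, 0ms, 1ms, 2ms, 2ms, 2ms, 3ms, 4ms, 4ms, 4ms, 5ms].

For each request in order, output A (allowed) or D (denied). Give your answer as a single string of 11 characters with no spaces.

Answer: AAAAAAAAADA

Derivation:
Tracking allowed requests in the window:
  req#1 t=0ms: ALLOW
  req#2 t=0ms: ALLOW
  req#3 t=1ms: ALLOW
  req#4 t=2ms: ALLOW
  req#5 t=2ms: ALLOW
  req#6 t=2ms: ALLOW
  req#7 t=3ms: ALLOW
  req#8 t=4ms: ALLOW
  req#9 t=4ms: ALLOW
  req#10 t=4ms: DENY
  req#11 t=5ms: ALLOW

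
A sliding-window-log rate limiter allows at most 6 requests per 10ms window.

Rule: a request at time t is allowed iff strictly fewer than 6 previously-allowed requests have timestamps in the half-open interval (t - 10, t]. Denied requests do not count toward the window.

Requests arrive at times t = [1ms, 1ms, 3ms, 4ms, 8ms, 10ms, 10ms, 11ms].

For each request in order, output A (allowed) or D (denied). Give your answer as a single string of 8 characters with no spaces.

Tracking allowed requests in the window:
  req#1 t=1ms: ALLOW
  req#2 t=1ms: ALLOW
  req#3 t=3ms: ALLOW
  req#4 t=4ms: ALLOW
  req#5 t=8ms: ALLOW
  req#6 t=10ms: ALLOW
  req#7 t=10ms: DENY
  req#8 t=11ms: ALLOW

Answer: AAAAAADA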